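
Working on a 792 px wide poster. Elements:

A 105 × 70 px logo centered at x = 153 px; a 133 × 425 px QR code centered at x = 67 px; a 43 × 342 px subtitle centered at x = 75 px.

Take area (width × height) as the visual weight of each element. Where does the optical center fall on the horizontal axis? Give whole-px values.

x ≈ 77

Areas: logo 105·70 = 7350, QR code 133·425 = 56525, subtitle 43·342 = 14706. Total weight = 78581.
x: (7350·153 + 56525·67 + 14706·75) / 78581 = 6014675 / 78581 ≈ 76.54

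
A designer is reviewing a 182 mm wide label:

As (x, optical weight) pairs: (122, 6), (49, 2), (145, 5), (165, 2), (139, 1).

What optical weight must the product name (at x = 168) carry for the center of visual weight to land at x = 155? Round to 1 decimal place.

w ≈ 35.1

Known weights sum to 6 + 2 + 5 + 2 + 1 = 16; their moment is 6·122 + 2·49 + 5·145 + 2·165 + 1·139 = 2024.
For the centroid to hit 155: (2024 + w·168) / (16 + w) = 155.
Rearranging, w·(168 − 155) = 155·16 − 2024 = 456, so w ≈ 456/13 = 35.08.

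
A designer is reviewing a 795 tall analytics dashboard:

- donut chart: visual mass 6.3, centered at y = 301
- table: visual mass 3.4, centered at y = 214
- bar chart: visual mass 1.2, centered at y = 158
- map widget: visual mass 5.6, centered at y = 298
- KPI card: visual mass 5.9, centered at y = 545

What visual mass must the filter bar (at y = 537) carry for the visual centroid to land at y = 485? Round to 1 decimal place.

w ≈ 60.9

Known weights sum to 6.3 + 3.4 + 1.2 + 5.6 + 5.9 = 22.4; their moment is 6.3·301 + 3.4·214 + 1.2·158 + 5.6·298 + 5.9·545 = 7697.8.
For the centroid to hit 485: (7697.8 + w·537) / (22.4 + w) = 485.
So w = (485·22.4 − 7697.8)/(537 − 485) = 3166.2/52 ≈ 60.89.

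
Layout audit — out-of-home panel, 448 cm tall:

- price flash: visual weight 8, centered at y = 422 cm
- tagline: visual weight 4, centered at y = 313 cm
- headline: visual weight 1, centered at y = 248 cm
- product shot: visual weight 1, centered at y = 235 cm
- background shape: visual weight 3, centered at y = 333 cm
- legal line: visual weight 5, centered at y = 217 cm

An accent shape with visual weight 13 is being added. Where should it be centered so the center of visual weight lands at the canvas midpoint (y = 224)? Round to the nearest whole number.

New total weight: (8 + 4 + 1 + 1 + 3 + 5) + 13 = 35.
y: need Σw·y = 35·224 = 7840. Existing = 8·422 + 4·313 + 1·248 + 1·235 + 3·333 + 5·217 = 7195. Remainder 645 / 13 ≈ 49.62.

y ≈ 50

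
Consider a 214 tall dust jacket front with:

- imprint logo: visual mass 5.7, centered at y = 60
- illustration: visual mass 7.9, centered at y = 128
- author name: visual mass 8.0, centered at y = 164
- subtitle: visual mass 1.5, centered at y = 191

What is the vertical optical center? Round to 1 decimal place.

Weights sum to 5.7 + 7.9 + 8.0 + 1.5 = 23.1.
Σw·y = 5.7·60 + 7.9·128 + 8.0·164 + 1.5·191 = 2951.7, so ȳ = 2951.7/23.1 ≈ 127.78.

y ≈ 127.8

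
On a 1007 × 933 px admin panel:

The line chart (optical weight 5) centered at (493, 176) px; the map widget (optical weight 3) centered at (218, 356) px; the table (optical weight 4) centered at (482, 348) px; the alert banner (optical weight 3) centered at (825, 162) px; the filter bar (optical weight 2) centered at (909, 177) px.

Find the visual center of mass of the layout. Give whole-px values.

Σw = 5 + 3 + 4 + 3 + 2 = 17.
Σw·x = 5·493 + 3·218 + 4·482 + 3·825 + 2·909 = 9340, so x̄ = 9340/17 ≈ 549.41.
Σw·y = 5·176 + 3·356 + 4·348 + 3·162 + 2·177 = 4180, so ȳ = 4180/17 ≈ 245.88.

(549, 246)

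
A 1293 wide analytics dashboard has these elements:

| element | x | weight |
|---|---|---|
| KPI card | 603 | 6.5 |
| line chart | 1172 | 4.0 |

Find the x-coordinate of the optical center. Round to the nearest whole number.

x ≈ 820

Σw = 6.5 + 4.0 = 10.5.
Σw·x = 6.5·603 + 4.0·1172 = 8607.5, so x̄ = 8607.5/10.5 ≈ 819.76.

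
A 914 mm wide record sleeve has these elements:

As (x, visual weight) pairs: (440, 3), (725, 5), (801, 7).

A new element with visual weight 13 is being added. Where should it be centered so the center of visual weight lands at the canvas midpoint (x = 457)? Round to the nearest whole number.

x ≈ 173

After adding the new element, total weight = 3 + 5 + 7 + 13 = 28.
x: target moment 28×457 = 12796; current 3·440 + 5·725 + 7·801 = 10552; the new element supplies 2244, so x = 2244/13 ≈ 172.62.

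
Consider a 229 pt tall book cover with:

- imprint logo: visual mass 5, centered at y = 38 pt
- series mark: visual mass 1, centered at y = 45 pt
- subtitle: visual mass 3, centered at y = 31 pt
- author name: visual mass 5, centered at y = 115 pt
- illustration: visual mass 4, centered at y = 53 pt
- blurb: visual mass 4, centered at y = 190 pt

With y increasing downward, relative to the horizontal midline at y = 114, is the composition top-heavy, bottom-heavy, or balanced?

Total weight = 5 + 1 + 3 + 5 + 4 + 4 = 22.
y: (5·38 + 1·45 + 3·31 + 5·115 + 4·53 + 4·190) / 22 = 1875 / 22 ≈ 85.23
85.2 lies above (smaller y than) the midline 114, so the layout is top-heavy.

top-heavy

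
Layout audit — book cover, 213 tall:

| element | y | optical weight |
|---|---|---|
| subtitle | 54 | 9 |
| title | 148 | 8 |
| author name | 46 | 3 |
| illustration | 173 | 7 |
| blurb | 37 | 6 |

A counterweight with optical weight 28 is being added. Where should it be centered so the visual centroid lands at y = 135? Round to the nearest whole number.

y ≈ 178

With the counterweight, Σw becomes 9 + 8 + 3 + 7 + 6 + 28 = 61.
Along y: (3241 + 28·y) / 61 = 135 (existing moment 9·54 + 8·148 + 3·46 + 7·173 + 6·37 = 3241) ⇒ y = (8235 − 3241) / 28 ≈ 178.36.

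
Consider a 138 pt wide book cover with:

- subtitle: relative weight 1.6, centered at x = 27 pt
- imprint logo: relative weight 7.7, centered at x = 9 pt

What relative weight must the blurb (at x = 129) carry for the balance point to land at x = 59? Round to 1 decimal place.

Known weights sum to 1.6 + 7.7 = 9.3; their moment is 1.6·27 + 7.7·9 = 112.5.
For the centroid to hit 59: (112.5 + w·129) / (9.3 + w) = 59.
So w = (59·9.3 − 112.5)/(129 − 59) = 436.2/70 ≈ 6.23.

w ≈ 6.2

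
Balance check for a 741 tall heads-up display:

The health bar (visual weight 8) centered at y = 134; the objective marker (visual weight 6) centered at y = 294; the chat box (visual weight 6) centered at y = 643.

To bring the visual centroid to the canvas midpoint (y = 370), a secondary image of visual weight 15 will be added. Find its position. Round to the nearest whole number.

After adding the secondary image, total weight = 8 + 6 + 6 + 15 = 35.
y: need Σw·y = 35·370 = 12950. Existing = 8·134 + 6·294 + 6·643 = 6694. Remainder 6256 / 15 ≈ 417.07.

y ≈ 417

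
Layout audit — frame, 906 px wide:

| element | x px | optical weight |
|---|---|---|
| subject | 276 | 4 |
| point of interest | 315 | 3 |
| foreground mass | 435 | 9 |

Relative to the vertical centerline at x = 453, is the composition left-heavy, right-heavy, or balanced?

Total weight = 4 + 3 + 9 = 16.
x: (4·276 + 3·315 + 9·435) / 16 = 5964 / 16 ≈ 372.75
372.8 vs midline 453 → left-heavy.

left-heavy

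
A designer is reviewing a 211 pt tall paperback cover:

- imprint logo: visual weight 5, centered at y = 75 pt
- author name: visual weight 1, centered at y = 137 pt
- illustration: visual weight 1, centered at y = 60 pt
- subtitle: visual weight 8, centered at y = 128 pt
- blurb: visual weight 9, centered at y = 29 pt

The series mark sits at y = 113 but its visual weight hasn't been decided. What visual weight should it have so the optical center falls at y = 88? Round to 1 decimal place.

w ≈ 10.2

Fixed elements: Σw = 5 + 1 + 1 + 8 + 9 = 24, Σw·y = 5·75 + 1·137 + 1·60 + 8·128 + 9·29 = 1857.
Balance at y = 88 requires (1857 + w·113) / (24 + w) = 88.
Rearranging, w·(113 − 88) = 88·24 − 1857 = 255, so w ≈ 255/25 = 10.20.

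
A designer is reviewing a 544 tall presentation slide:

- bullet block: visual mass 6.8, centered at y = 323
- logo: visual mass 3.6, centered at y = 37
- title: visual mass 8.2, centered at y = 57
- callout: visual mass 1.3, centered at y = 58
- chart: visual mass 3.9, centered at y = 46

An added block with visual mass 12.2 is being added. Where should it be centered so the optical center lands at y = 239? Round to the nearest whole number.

New total weight: (6.8 + 3.6 + 8.2 + 1.3 + 3.9) + 12.2 = 36.0.
Along y: (3051.8 + 12.2·y) / 36.0 = 239 (existing moment 6.8·323 + 3.6·37 + 8.2·57 + 1.3·58 + 3.9·46 = 3051.8) ⇒ y = (8604.0 − 3051.8) / 12.2 ≈ 455.10.

y ≈ 455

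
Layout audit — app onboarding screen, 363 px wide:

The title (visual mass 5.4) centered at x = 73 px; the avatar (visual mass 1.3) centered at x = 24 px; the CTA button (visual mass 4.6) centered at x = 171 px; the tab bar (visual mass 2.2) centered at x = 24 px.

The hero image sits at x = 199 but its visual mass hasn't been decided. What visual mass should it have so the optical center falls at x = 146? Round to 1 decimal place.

Fixed elements: Σw = 5.4 + 1.3 + 4.6 + 2.2 = 13.5, Σw·x = 5.4·73 + 1.3·24 + 4.6·171 + 2.2·24 = 1264.8.
For the centroid to hit 146: (1264.8 + w·199) / (13.5 + w) = 146.
So w = (146·13.5 − 1264.8)/(199 − 146) = 706.2/53 ≈ 13.32.

w ≈ 13.3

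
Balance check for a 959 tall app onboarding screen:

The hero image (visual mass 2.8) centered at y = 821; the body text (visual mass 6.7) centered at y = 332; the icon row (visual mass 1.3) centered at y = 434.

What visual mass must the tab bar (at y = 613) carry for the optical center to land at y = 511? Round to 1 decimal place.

w ≈ 4.2

Fixed elements: Σw = 2.8 + 6.7 + 1.3 = 10.8, Σw·y = 2.8·821 + 6.7·332 + 1.3·434 = 5087.4.
Balance at y = 511 requires (5087.4 + w·613) / (10.8 + w) = 511.
Rearranging, w·(613 − 511) = 511·10.8 − 5087.4 = 431.4, so w ≈ 431.4/102 = 4.23.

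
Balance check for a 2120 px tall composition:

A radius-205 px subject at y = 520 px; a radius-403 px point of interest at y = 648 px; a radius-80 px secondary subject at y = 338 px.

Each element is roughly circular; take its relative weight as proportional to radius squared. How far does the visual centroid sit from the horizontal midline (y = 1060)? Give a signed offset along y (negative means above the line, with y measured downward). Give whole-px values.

≈ -447 px

Weights ∝ r²: subject 205² = 42025, point of interest 403² = 162409, secondary subject 80² = 6400; Σw = 210834.
y: (42025·520 + 162409·648 + 6400·338) / 210834 = 129257232 / 210834 ≈ 613.08
Difference: 613.08 − 1060 ≈ -446.92.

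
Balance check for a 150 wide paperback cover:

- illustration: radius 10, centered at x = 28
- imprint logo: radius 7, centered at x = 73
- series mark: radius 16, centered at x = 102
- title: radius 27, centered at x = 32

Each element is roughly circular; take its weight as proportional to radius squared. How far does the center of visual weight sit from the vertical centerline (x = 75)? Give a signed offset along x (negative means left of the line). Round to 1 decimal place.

Weights ∝ r²: illustration 10² = 100, imprint logo 7² = 49, series mark 16² = 256, title 27² = 729; Σw = 1134.
x: (100·28 + 49·73 + 256·102 + 729·32) / 1134 = 55817 / 1134 ≈ 49.22
Difference: 49.22 − 75 ≈ -25.78.

≈ -25.8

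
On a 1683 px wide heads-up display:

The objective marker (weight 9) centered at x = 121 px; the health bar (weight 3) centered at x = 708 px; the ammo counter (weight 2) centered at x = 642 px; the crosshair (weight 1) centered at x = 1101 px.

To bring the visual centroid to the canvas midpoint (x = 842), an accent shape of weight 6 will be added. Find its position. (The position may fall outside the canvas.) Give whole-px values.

x ≈ 2014

New total weight: (9 + 3 + 2 + 1) + 6 = 21.
x: target moment 21×842 = 17682; current 9·121 + 3·708 + 2·642 + 1·1101 = 5598; the accent shape supplies 12084, so x = 12084/6 ≈ 2014.00.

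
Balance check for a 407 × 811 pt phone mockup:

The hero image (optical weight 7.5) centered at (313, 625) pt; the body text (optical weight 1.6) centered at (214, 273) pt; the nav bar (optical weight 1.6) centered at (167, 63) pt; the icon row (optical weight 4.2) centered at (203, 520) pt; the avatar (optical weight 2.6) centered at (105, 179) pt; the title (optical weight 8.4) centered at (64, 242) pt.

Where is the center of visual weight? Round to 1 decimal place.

Total weight = 7.5 + 1.6 + 1.6 + 4.2 + 2.6 + 8.4 = 25.9.
x: (7.5·313 + 1.6·214 + 1.6·167 + 4.2·203 + 2.6·105 + 8.4·64) / 25.9 = 4620.3 / 25.9 ≈ 178.39
y: (7.5·625 + 1.6·273 + 1.6·63 + 4.2·520 + 2.6·179 + 8.4·242) / 25.9 = 9907.3 / 25.9 ≈ 382.52

(178.4, 382.5)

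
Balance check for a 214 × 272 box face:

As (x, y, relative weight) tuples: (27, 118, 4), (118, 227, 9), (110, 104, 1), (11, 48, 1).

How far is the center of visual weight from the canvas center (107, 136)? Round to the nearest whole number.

Weights sum to 4 + 9 + 1 + 1 = 15.
x: (4·27 + 9·118 + 1·110 + 1·11) / 15 = 1291 / 15 ≈ 86.07
y: (4·118 + 9·227 + 1·104 + 1·48) / 15 = 2667 / 15 ≈ 177.80
From (107, 136): dx = -20.93, dy = 41.80, so the distance is √(dx²+dy²) ≈ 46.75.

≈ 47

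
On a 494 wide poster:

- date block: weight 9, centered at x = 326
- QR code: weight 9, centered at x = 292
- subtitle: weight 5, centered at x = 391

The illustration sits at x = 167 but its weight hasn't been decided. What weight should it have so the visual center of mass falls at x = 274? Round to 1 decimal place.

w ≈ 11.4

Existing Σw = 23 (9 + 9 + 5); existing moment 9·326 + 9·292 + 5·391 = 7517.
Balance at x = 274 requires (7517 + w·167) / (23 + w) = 274.
Solving: w = (274·23 − 7517) / (167 − 274) = -1215 / -107 ≈ 11.36.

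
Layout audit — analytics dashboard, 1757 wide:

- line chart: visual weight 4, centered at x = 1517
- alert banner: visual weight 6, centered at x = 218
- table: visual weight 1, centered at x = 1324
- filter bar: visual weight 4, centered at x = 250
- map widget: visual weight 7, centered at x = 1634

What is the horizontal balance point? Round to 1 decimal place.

Σw = 4 + 6 + 1 + 4 + 7 = 22.
Σw·x = 4·1517 + 6·218 + 1·1324 + 4·250 + 7·1634 = 21138, so x̄ = 21138/22 ≈ 960.82.

x ≈ 960.8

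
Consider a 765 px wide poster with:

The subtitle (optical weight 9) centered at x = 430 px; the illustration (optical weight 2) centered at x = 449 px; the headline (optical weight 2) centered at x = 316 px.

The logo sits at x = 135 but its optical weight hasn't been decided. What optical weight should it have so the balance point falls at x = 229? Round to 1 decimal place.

w ≈ 25.8

Fixed elements: Σw = 9 + 2 + 2 = 13, Σw·x = 9·430 + 2·449 + 2·316 = 5400.
Balance at x = 229 requires (5400 + w·135) / (13 + w) = 229.
Solving: w = (229·13 − 5400) / (135 − 229) = -2423 / -94 ≈ 25.78.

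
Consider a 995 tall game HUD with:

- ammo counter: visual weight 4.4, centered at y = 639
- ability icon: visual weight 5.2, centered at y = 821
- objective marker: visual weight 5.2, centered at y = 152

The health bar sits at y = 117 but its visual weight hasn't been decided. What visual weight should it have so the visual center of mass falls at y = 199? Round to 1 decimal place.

w ≈ 60.1

Fixed elements: Σw = 4.4 + 5.2 + 5.2 = 14.8, Σw·y = 4.4·639 + 5.2·821 + 5.2·152 = 7871.2.
Balance at y = 199 requires (7871.2 + w·117) / (14.8 + w) = 199.
Solving: w = (199·14.8 − 7871.2) / (117 − 199) = -4926.0 / -82 ≈ 60.07.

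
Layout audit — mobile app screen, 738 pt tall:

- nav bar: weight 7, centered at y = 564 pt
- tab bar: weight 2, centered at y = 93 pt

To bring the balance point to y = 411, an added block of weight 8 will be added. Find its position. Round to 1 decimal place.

After adding the added block, total weight = 7 + 2 + 8 = 17.
y: target moment 17×411 = 6987; current 7·564 + 2·93 = 4134; the added block supplies 2853, so y = 2853/8 ≈ 356.62.

y ≈ 356.6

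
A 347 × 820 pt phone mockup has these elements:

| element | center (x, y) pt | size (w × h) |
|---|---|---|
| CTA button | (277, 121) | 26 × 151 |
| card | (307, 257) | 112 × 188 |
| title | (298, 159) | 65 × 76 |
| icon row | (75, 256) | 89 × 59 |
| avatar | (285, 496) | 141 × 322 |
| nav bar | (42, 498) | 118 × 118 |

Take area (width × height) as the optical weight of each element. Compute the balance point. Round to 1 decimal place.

(242.8, 396.5)

Areas → weights: CTA button 26·151 = 3926, card 112·188 = 21056, title 65·76 = 4940, icon row 89·59 = 5251, avatar 141·322 = 45402, nav bar 118·118 = 13924; Σw = 94499.
Σw·x = 22942017; x̄ = 22942017/94499 ≈ 242.78.
y: moment 37469698 / weight 94499 ≈ 396.51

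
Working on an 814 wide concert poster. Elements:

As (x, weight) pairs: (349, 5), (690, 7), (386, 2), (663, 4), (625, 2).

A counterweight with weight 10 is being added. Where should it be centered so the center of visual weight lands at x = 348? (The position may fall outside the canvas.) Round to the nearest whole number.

New total weight: (5 + 7 + 2 + 4 + 2) + 10 = 30.
x: target moment 30×348 = 10440; current 5·349 + 7·690 + 2·386 + 4·663 + 2·625 = 11249; the counterweight supplies -809, so x = -809/10 ≈ -80.90.

x ≈ -81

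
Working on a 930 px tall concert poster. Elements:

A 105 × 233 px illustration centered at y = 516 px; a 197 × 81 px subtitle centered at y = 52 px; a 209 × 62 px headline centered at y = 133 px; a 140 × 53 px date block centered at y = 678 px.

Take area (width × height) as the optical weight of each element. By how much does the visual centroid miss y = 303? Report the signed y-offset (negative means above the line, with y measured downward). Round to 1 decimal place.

≈ 29.4 px

Taking area as weight: illustration 105·233 = 24465, subtitle 197·81 = 15957, headline 209·62 = 12958, date block 140·53 = 7420. Sum 60800.
Σw·y = 24465·516 + 15957·52 + 12958·133 + 7420·678 = 20207878, so ȳ = 20207878/60800 ≈ 332.37.
Offset from y = 303: 332.37 − 303 ≈ 29.37.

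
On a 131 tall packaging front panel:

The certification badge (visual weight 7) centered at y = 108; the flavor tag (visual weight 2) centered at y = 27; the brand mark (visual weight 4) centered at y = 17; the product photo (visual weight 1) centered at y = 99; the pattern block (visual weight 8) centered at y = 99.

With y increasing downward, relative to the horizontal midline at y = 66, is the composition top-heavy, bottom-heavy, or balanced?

bottom-heavy

Σw = 7 + 2 + 4 + 1 + 8 = 22.
y-moment: 7·108 + 2·27 + 4·17 + 1·99 + 8·99 = 1769; centroid 1769/22 ≈ 80.41.
80.4 vs midline 66 → bottom-heavy.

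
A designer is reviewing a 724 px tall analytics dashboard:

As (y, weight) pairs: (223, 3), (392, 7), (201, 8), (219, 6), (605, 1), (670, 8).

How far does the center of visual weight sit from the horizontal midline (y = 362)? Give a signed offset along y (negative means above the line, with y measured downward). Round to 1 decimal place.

Weights sum to 3 + 7 + 8 + 6 + 1 + 8 = 33.
Σw·y = 12300; ȳ = 12300/33 ≈ 372.73.
Offset from y = 362: 372.73 − 362 ≈ 10.73.

≈ 10.7 px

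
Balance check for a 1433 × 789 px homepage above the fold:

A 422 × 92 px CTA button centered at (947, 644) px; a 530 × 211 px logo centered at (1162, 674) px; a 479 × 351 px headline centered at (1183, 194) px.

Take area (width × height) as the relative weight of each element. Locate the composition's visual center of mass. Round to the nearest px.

(1147, 417)

Areas → weights: CTA button 422·92 = 38824, logo 530·211 = 111830, headline 479·351 = 168129; Σw = 318783.
x: (38824·947 + 111830·1162 + 168129·1183) / 318783 = 365609395 / 318783 ≈ 1146.89
y: (38824·644 + 111830·674 + 168129·194) / 318783 = 132993102 / 318783 ≈ 417.19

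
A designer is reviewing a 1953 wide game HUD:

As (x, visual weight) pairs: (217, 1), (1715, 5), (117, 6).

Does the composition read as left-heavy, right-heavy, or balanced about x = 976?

left-heavy

Total weight = 1 + 5 + 6 = 12.
Σw·x = 1·217 + 5·1715 + 6·117 = 9494, so x̄ = 9494/12 ≈ 791.17.
791.2 lies left of the midline 976, so the layout is left-heavy.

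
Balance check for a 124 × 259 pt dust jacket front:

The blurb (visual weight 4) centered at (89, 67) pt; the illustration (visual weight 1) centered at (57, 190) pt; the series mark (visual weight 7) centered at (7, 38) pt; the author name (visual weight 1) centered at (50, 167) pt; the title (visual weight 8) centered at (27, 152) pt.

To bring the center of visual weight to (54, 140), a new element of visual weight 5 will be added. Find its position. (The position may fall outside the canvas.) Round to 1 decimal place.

(135.2, 306.6)

After adding the new element, total weight = 4 + 1 + 7 + 1 + 8 + 5 = 26.
Along x: (728 + 5·x) / 26 = 54 (existing moment 4·89 + 1·57 + 7·7 + 1·50 + 8·27 = 728) ⇒ x = (1404 − 728) / 5 ≈ 135.20.
Along y: (2107 + 5·y) / 26 = 140 (existing moment 4·67 + 1·190 + 7·38 + 1·167 + 8·152 = 2107) ⇒ y = (3640 − 2107) / 5 ≈ 306.60.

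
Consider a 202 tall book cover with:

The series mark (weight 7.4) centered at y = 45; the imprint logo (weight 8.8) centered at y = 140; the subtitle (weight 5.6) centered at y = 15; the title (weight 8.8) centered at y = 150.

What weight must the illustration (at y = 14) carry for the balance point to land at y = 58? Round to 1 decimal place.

Known weights sum to 7.4 + 8.8 + 5.6 + 8.8 = 30.6; their moment is 7.4·45 + 8.8·140 + 5.6·15 + 8.8·150 = 2969.0.
Balance at y = 58 requires (2969.0 + w·14) / (30.6 + w) = 58.
Rearranging, w·(14 − 58) = 58·30.6 − 2969.0 = -1194.2, so w ≈ -1194.2/-44 = 27.14.

w ≈ 27.1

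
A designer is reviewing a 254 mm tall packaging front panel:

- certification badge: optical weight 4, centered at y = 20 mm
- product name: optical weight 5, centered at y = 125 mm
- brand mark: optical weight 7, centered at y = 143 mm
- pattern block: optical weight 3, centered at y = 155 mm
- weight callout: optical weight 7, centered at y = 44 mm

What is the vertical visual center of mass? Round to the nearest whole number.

Total weight = 4 + 5 + 7 + 3 + 7 = 26.
y-moment: 4·20 + 5·125 + 7·143 + 3·155 + 7·44 = 2479; centroid 2479/26 ≈ 95.35.

y ≈ 95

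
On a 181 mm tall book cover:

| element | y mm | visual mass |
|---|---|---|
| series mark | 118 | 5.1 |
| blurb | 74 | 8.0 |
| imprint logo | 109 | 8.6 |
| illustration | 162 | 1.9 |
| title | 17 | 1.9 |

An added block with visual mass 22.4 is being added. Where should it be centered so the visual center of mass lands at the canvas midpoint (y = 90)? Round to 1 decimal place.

With the added block, Σw becomes 5.1 + 8.0 + 8.6 + 1.9 + 1.9 + 22.4 = 47.9.
y: need Σw·y = 47.9·90 = 4311.0. Existing = 5.1·118 + 8.0·74 + 8.6·109 + 1.9·162 + 1.9·17 = 2471.3. Remainder 1839.7 / 22.4 ≈ 82.13.

y ≈ 82.1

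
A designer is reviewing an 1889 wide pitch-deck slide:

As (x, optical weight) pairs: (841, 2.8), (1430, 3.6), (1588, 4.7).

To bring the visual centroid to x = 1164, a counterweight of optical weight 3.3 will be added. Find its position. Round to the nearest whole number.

x ≈ 544

With the counterweight, Σw becomes 2.8 + 3.6 + 4.7 + 3.3 = 14.4.
x: target moment 14.4×1164 = 16761.6; current 2.8·841 + 3.6·1430 + 4.7·1588 = 14966.4; the counterweight supplies 1795.2, so x = 1795.2/3.3 ≈ 544.00.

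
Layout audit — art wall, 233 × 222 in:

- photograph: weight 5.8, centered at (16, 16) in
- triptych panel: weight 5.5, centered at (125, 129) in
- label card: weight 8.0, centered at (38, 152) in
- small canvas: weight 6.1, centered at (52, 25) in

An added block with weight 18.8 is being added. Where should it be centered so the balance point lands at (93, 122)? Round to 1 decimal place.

With the added block, Σw becomes 5.8 + 5.5 + 8.0 + 6.1 + 18.8 = 44.2.
x: need Σw·x = 44.2·93 = 4110.6. Existing = 5.8·16 + 5.5·125 + 8.0·38 + 6.1·52 = 1401.5. Remainder 2709.1 / 18.8 ≈ 144.10.
y: need Σw·y = 44.2·122 = 5392.4. Existing = 5.8·16 + 5.5·129 + 8.0·152 + 6.1·25 = 2170.8. Remainder 3221.6 / 18.8 ≈ 171.36.

(144.1, 171.4)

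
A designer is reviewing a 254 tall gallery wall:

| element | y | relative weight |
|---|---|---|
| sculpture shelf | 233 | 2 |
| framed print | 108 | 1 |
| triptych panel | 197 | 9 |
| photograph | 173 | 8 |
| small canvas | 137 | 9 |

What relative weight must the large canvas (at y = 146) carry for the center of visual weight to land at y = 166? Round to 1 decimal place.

w ≈ 7.5

Fixed elements: Σw = 2 + 1 + 9 + 8 + 9 = 29, Σw·y = 2·233 + 1·108 + 9·197 + 8·173 + 9·137 = 4964.
Balance at y = 166 requires (4964 + w·146) / (29 + w) = 166.
Solving: w = (166·29 − 4964) / (146 − 166) = -150 / -20 ≈ 7.50.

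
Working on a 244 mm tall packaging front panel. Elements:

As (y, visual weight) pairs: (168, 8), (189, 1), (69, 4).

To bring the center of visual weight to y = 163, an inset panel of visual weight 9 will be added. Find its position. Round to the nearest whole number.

y ≈ 197

New total weight: (8 + 1 + 4) + 9 = 22.
y: need Σw·y = 22·163 = 3586. Existing = 8·168 + 1·189 + 4·69 = 1809. Remainder 1777 / 9 ≈ 197.44.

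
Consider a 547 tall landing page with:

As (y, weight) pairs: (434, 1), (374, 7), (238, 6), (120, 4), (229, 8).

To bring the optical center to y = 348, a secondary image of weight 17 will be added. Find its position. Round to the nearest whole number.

y ≈ 481

With the secondary image, Σw becomes 1 + 7 + 6 + 4 + 8 + 17 = 43.
Along y: (6792 + 17·y) / 43 = 348 (existing moment 1·434 + 7·374 + 6·238 + 4·120 + 8·229 = 6792) ⇒ y = (14964 − 6792) / 17 ≈ 480.71.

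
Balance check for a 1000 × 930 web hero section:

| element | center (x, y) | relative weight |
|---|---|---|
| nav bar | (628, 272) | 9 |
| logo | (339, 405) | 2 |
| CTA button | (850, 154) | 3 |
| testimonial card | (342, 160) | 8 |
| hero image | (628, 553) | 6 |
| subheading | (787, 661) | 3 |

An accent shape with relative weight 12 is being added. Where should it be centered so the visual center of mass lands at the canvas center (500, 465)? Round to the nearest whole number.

(313, 808)

With the accent shape, Σw becomes 9 + 2 + 3 + 8 + 6 + 3 + 12 = 43.
Along x: (17745 + 12·x) / 43 = 500 (existing moment 9·628 + 2·339 + 3·850 + 8·342 + 6·628 + 3·787 = 17745) ⇒ x = (21500 − 17745) / 12 ≈ 312.92.
Along y: (10301 + 12·y) / 43 = 465 (existing moment 9·272 + 2·405 + 3·154 + 8·160 + 6·553 + 3·661 = 10301) ⇒ y = (19995 − 10301) / 12 ≈ 807.83.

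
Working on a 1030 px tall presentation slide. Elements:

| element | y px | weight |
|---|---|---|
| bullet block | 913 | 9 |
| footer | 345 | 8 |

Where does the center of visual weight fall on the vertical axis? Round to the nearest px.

Weights sum to 9 + 8 = 17.
y-moment: 9·913 + 8·345 = 10977; centroid 10977/17 ≈ 645.71.

y ≈ 646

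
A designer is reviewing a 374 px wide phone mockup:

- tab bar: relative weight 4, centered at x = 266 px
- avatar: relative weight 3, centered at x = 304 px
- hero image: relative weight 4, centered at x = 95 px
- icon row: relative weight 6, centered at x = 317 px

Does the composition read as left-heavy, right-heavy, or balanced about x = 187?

Weights sum to 4 + 3 + 4 + 6 = 17.
x-moment: 4·266 + 3·304 + 4·95 + 6·317 = 4258; centroid 4258/17 ≈ 250.47.
Since 250.5 is right of 187, the composition reads right-heavy.

right-heavy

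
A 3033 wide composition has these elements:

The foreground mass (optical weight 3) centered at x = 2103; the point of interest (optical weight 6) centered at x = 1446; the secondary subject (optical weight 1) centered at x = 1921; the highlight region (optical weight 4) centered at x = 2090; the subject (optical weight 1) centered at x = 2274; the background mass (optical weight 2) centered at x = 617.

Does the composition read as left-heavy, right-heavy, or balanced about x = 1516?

Σw = 3 + 6 + 1 + 4 + 1 + 2 = 17.
x-moment: 3·2103 + 6·1446 + 1·1921 + 4·2090 + 1·2274 + 2·617 = 28774; centroid 28774/17 ≈ 1692.59.
1692.6 lies right of the midline 1516, so the layout is right-heavy.

right-heavy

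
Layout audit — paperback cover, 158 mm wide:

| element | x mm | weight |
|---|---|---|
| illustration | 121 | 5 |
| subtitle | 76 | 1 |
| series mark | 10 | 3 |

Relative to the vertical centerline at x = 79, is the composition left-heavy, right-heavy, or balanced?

balanced

Weights sum to 5 + 1 + 3 = 9.
x-moment: 5·121 + 1·76 + 3·10 = 711; centroid 711/9 ≈ 79.00.
That equals the midline 79 — balanced.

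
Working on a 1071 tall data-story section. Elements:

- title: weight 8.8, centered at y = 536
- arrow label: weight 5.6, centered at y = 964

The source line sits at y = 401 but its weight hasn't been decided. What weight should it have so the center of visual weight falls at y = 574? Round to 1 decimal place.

w ≈ 10.7

Existing Σw = 14.4 (8.8 + 5.6); existing moment 8.8·536 + 5.6·964 = 10115.2.
For the centroid to hit 574: (10115.2 + w·401) / (14.4 + w) = 574.
Solving: w = (574·14.4 − 10115.2) / (401 − 574) = -1849.6 / -173 ≈ 10.69.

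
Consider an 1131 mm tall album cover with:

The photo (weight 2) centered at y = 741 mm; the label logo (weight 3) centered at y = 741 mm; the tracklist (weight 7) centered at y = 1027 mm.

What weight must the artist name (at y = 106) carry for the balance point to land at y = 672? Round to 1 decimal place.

w ≈ 5.0

Known weights sum to 2 + 3 + 7 = 12; their moment is 2·741 + 3·741 + 7·1027 = 10894.
Balance at y = 672 requires (10894 + w·106) / (12 + w) = 672.
Solving: w = (672·12 − 10894) / (106 − 672) = -2830 / -566 ≈ 5.00.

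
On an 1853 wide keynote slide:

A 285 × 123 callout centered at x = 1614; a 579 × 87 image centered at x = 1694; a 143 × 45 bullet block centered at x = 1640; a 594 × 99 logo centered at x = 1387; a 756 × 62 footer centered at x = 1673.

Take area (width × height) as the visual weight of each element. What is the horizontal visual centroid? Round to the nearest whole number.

Areas → weights: callout 285·123 = 35055, image 579·87 = 50373, bullet block 143·45 = 6435, logo 594·99 = 58806, footer 756·62 = 46872; Σw = 197541.
Σw·x = 35055·1614 + 50373·1694 + 6435·1640 + 58806·1387 + 46872·1673 = 312444810, so x̄ = 312444810/197541 ≈ 1581.67.

x ≈ 1582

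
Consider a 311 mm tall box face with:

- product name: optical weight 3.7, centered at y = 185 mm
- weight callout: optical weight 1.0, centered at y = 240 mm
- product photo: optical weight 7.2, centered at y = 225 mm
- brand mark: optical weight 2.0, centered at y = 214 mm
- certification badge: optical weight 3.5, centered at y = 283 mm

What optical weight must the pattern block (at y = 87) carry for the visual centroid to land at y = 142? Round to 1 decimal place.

Existing Σw = 17.4 (3.7 + 1.0 + 7.2 + 2.0 + 3.5); existing moment 3.7·185 + 1.0·240 + 7.2·225 + 2.0·214 + 3.5·283 = 3963.0.
Set Σw·y/Σw = 142: (3963.0 + 87w) = 142·(17.4 + w).
Rearranging, w·(87 − 142) = 142·17.4 − 3963.0 = -1492.2, so w ≈ -1492.2/-55 = 27.13.

w ≈ 27.1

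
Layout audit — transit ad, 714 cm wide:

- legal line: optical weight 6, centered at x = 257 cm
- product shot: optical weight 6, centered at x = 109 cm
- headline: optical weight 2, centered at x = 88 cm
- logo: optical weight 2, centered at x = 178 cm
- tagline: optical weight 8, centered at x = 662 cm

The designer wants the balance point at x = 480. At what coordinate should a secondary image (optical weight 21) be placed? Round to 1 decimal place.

x ≈ 646.5

New total weight: (6 + 6 + 2 + 2 + 8) + 21 = 45.
x: need Σw·x = 45·480 = 21600. Existing = 6·257 + 6·109 + 2·88 + 2·178 + 8·662 = 8024. Remainder 13576 / 21 ≈ 646.48.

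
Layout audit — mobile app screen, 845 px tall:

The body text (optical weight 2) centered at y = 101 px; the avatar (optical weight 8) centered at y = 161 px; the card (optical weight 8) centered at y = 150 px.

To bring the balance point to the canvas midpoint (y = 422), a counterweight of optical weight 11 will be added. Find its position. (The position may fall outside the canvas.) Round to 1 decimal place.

After adding the counterweight, total weight = 2 + 8 + 8 + 11 = 29.
y: need Σw·y = 29·422 = 12238. Existing = 2·101 + 8·161 + 8·150 = 2690. Remainder 9548 / 11 ≈ 868.00.

y ≈ 868.0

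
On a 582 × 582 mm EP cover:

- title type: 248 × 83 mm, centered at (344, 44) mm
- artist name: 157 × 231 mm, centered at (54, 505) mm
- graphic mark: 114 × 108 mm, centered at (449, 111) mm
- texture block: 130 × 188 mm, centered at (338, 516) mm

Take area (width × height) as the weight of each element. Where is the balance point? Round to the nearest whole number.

(244, 355)

Areas → weights: title type 248·83 = 20584, artist name 157·231 = 36267, graphic mark 114·108 = 12312, texture block 130·188 = 24440; Σw = 93603.
x-moment: 20584·344 + 36267·54 + 12312·449 + 24440·338 = 22828122; centroid 22828122/93603 ≈ 243.88.
y-moment: 20584·44 + 36267·505 + 12312·111 + 24440·516 = 33198203; centroid 33198203/93603 ≈ 354.67.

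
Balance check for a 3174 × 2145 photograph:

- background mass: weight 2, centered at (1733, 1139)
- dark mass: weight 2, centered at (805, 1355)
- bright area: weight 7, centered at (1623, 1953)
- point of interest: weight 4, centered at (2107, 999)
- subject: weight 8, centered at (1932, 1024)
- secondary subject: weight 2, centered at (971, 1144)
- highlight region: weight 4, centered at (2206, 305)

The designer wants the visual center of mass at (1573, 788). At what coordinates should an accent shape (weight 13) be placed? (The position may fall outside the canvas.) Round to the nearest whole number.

With the accent shape, Σw becomes 2 + 2 + 7 + 4 + 8 + 2 + 4 + 13 = 42.
Along x: (51087 + 13·x) / 42 = 1573 (existing moment 2·1733 + 2·805 + 7·1623 + 4·2107 + 8·1932 + 2·971 + 4·2206 = 51087) ⇒ x = (66066 − 51087) / 13 ≈ 1152.23.
Along y: (34355 + 13·y) / 42 = 788 (existing moment 2·1139 + 2·1355 + 7·1953 + 4·999 + 8·1024 + 2·1144 + 4·305 = 34355) ⇒ y = (33096 − 34355) / 13 ≈ -96.85.

(1152, -97)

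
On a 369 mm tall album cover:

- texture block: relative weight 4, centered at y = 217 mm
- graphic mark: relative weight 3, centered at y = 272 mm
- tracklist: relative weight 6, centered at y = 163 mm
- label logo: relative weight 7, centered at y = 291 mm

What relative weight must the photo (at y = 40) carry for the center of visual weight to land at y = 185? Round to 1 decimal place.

Fixed elements: Σw = 4 + 3 + 6 + 7 = 20, Σw·y = 4·217 + 3·272 + 6·163 + 7·291 = 4699.
For the centroid to hit 185: (4699 + w·40) / (20 + w) = 185.
So w = (185·20 − 4699)/(40 − 185) = -999/-145 ≈ 6.89.

w ≈ 6.9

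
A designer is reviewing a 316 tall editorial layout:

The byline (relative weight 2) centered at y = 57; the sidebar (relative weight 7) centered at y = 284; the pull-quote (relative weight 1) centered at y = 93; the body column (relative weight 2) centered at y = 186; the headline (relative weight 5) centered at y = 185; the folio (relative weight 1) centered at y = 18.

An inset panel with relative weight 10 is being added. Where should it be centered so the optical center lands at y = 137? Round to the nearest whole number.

After adding the inset panel, total weight = 2 + 7 + 1 + 2 + 5 + 1 + 10 = 28.
y: need Σw·y = 28·137 = 3836. Existing = 2·57 + 7·284 + 1·93 + 2·186 + 5·185 + 1·18 = 3510. Remainder 326 / 10 ≈ 32.60.

y ≈ 33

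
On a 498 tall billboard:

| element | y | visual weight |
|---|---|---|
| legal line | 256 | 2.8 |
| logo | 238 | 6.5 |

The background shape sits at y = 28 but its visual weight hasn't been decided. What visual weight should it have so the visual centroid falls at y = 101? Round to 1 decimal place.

w ≈ 18.1

Existing Σw = 9.3 (2.8 + 6.5); existing moment 2.8·256 + 6.5·238 = 2263.8.
Set Σw·y/Σw = 101: (2263.8 + 28w) = 101·(9.3 + w).
So w = (101·9.3 − 2263.8)/(28 − 101) = -1324.5/-73 ≈ 18.14.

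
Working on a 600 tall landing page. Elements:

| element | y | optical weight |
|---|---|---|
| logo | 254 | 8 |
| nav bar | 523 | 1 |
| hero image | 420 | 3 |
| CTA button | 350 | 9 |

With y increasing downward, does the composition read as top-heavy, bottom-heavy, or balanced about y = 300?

Σw = 8 + 1 + 3 + 9 = 21.
y: (8·254 + 1·523 + 3·420 + 9·350) / 21 = 6965 / 21 ≈ 331.67
331.7 lies below (larger y than) the midline 300, so the layout is bottom-heavy.

bottom-heavy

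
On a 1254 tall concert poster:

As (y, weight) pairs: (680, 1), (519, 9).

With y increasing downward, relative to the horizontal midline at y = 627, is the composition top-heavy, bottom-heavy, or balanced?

Σw = 1 + 9 = 10.
Σw·y = 1·680 + 9·519 = 5351, so ȳ = 5351/10 ≈ 535.10.
535.1 lies above (smaller y than) the midline 627, so the layout is top-heavy.

top-heavy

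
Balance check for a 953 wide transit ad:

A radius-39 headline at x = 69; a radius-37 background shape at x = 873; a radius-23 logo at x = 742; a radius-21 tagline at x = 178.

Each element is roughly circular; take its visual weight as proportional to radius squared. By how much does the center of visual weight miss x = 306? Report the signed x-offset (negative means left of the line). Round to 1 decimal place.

≈ 152.8

r² weights: headline 39² = 1521, background shape 37² = 1369, logo 23² = 529, tagline 21² = 441. Total = 3860.
x-moment: 1521·69 + 1369·873 + 529·742 + 441·178 = 1771102; centroid 1771102/3860 ≈ 458.83.
Difference: 458.83 − 306 ≈ 152.83.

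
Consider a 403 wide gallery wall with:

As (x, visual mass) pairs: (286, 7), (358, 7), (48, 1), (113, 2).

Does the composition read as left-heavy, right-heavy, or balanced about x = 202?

right-heavy

Σw = 7 + 7 + 1 + 2 = 17.
x-moment: 7·286 + 7·358 + 1·48 + 2·113 = 4782; centroid 4782/17 ≈ 281.29.
281.3 vs midline 202 → right-heavy.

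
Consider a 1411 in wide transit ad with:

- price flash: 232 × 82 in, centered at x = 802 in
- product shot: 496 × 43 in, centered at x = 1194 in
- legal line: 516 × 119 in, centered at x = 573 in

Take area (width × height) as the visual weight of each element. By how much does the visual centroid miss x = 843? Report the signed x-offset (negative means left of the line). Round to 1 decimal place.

≈ -97.0 in

Areas → weights: price flash 232·82 = 19024, product shot 496·43 = 21328, legal line 516·119 = 61404; Σw = 101756.
Σw·x = 19024·802 + 21328·1194 + 61404·573 = 75907372, so x̄ = 75907372/101756 ≈ 745.97.
Against x = 843, that's 745.97 − 843 = -97.03.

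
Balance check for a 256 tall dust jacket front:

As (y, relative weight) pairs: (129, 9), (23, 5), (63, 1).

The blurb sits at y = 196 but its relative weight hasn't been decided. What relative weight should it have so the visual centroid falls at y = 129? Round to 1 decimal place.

Fixed elements: Σw = 9 + 5 + 1 = 15, Σw·y = 9·129 + 5·23 + 1·63 = 1339.
For the centroid to hit 129: (1339 + w·196) / (15 + w) = 129.
So w = (129·15 − 1339)/(196 − 129) = 596/67 ≈ 8.90.

w ≈ 8.9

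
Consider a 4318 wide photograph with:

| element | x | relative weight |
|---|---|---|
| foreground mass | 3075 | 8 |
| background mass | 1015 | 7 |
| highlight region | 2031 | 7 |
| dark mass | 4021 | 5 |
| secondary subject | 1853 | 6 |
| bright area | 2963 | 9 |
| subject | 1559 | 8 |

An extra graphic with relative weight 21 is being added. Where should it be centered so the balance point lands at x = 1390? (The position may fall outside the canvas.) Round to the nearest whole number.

x ≈ -838

With the extra graphic, Σw becomes 8 + 7 + 7 + 5 + 6 + 9 + 8 + 21 = 71.
x: target moment 71×1390 = 98690; current 8·3075 + 7·1015 + 7·2031 + 5·4021 + 6·1853 + 9·2963 + 8·1559 = 116284; the extra graphic supplies -17594, so x = -17594/21 ≈ -837.81.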